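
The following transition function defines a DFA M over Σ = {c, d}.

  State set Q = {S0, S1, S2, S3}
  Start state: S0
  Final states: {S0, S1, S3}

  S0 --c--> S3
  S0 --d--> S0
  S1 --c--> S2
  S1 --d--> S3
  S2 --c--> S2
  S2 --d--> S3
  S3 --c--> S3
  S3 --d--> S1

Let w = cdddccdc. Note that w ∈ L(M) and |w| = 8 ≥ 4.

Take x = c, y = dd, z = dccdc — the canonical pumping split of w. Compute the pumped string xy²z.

cdddddccdc

xy^2z = c·dd·dd·dccdc = cdddddccdc.
Reading y = dd takes M from S3 back to S3, so after x·y·y the machine is still in S3, and z then leads to the accepting state S3. Hence cdddddccdc ∈ L(M).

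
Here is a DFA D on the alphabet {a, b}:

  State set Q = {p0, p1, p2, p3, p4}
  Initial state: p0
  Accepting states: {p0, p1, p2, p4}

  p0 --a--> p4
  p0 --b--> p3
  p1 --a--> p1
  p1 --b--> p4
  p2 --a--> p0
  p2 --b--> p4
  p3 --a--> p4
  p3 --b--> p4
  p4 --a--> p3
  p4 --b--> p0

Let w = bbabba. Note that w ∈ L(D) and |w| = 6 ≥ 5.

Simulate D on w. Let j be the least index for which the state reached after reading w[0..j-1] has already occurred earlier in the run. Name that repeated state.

p3

Run of D on w = b b a b b a:
  step 0: p0  (start)
  step 1: p3  (read b: p0→p3)
  step 2: p4  (read b: p3→p4)
  step 3: p3  (read a: p4→p3)   ← first repeat (p3 seen earlier)
  step 4: p4  (read b: p3→p4)
  step 5: p0  (read b: p4→p0)
  step 6: p4  (read a: p0→p4)

The earliest repeat is at step j = 3: D is in p3, which it already visited at step i = 1.
Pumping length from the standard proof: p = 5 (the number of states). The repeated state found above gives |xy| = j ≤ 5 and |y| = j − i ≥ 1.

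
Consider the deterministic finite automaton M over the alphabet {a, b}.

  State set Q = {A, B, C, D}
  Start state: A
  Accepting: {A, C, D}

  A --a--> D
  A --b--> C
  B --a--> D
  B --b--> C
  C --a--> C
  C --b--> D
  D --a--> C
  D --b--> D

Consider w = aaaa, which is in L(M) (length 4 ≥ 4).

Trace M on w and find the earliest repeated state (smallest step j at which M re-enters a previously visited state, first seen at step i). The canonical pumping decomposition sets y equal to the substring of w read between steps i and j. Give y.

Run of M on w = a a a a:
  step 0: A  (start)
  step 1: D  (read a: A→D)
  step 2: C  (read a: D→C)
  step 3: C  (read a: C→C)   ← first repeat (C seen earlier)
  step 4: C  (read a: C→C)

So i = 2, j = 3, giving x = w[0:2] = aa, y = w[2:3] = a, z = w[3:4] = a.
Check: |xy| = 3 ≤ 4 and |y| = 1 ≥ 1. Reading y takes M from C back to C, so every xyⁱz is accepted.

a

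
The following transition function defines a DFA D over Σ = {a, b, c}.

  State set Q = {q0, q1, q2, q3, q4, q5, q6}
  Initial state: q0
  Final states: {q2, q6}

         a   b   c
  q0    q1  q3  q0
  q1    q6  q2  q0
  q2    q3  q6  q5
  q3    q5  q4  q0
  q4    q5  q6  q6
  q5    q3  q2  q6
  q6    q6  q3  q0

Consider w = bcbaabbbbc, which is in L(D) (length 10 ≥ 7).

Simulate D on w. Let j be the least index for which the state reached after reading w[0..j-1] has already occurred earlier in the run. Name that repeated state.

State sequence: q0 -b-> q3 -c-> q0 -b-> q3 -a-> q5 -a-> q3 -b-> q4 -b-> q6 -b-> q3 -b-> q4 -c-> q6
First repeat at step 2: q0 was already visited.

The earliest repeat is at step j = 2: D is in q0, which it already visited at step i = 0.

q0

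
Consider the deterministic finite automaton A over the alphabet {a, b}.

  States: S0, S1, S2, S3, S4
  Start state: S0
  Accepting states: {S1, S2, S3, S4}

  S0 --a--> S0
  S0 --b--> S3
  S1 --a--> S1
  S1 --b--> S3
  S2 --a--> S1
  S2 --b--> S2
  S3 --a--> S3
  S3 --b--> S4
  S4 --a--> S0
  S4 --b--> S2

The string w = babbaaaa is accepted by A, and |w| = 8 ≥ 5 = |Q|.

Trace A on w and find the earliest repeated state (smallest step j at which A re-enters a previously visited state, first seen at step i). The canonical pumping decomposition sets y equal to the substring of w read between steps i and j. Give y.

Run of A on w = b a b b a a a a:
  step 0: S0  (start)
  step 1: S3  (read b: S0→S3)
  step 2: S3  (read a: S3→S3)   ← first repeat (S3 seen earlier)
  step 3: S4  (read b: S3→S4)
  step 4: S2  (read b: S4→S2)
  step 5: S1  (read a: S2→S1)
  step 6: S1  (read a: S1→S1)
  step 7: S1  (read a: S1→S1)
  step 8: S1  (read a: S1→S1)

So i = 1, j = 2, giving x = w[0:1] = b, y = w[1:2] = a, z = w[2:8] = bbaaaa.
Check: |xy| = 2 ≤ 5 and |y| = 1 ≥ 1. Reading y takes A from S3 back to S3, so every xyⁱz is accepted.

a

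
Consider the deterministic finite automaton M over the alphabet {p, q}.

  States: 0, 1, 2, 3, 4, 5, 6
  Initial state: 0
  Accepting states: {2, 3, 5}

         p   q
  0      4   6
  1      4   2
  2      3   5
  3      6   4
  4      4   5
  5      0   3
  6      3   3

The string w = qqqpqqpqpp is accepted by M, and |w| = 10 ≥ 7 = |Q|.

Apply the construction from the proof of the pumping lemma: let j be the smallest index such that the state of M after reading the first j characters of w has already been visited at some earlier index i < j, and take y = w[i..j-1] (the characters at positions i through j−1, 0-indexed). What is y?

State sequence: 0 -q-> 6 -q-> 3 -q-> 4 -p-> 4 -q-> 5 -q-> 3 -p-> 6 -q-> 3 -p-> 6 -p-> 3
First repeat at step 4: 4 was already visited.

So i = 3, j = 4, giving x = w[0:3] = qqq, y = w[3:4] = p, z = w[4:10] = qqpqpp.
Check: |xy| = 4 ≤ 7 and |y| = 1 ≥ 1. Reading y takes M from 4 back to 4, so every xyⁱz is accepted.

p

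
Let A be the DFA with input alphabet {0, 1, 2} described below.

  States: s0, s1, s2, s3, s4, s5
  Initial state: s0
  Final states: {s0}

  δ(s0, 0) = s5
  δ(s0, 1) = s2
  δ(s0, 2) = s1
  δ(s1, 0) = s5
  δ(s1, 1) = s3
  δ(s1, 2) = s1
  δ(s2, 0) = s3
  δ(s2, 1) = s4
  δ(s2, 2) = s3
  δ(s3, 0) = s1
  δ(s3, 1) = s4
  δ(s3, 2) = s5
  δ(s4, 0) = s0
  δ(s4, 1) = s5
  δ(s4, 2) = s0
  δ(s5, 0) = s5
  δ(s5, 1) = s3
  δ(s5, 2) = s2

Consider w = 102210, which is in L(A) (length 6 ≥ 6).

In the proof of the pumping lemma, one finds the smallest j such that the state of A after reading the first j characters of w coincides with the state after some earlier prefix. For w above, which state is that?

s2

State sequence: s0 -1-> s2 -0-> s3 -2-> s5 -2-> s2 -1-> s4 -0-> s0
First repeat at step 4: s2 was already visited.

The earliest repeat is at step j = 4: A is in s2, which it already visited at step i = 1.
Pumping length from the standard proof: p = 6 (the number of states). The repeated state found above gives |xy| = j ≤ 6 and |y| = j − i ≥ 1.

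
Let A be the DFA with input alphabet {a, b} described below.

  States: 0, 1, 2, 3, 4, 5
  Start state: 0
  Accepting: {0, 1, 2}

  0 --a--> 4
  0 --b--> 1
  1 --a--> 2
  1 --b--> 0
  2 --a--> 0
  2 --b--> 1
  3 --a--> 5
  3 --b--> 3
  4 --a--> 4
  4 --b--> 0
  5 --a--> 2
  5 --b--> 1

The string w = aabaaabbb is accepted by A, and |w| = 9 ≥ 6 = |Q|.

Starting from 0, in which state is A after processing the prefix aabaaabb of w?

1

State sequence: 0 -a-> 4 -a-> 4 -b-> 0 -a-> 4 -a-> 4 -a-> 4 -b-> 0 -b-> 1

After reading 8 characters, A is in state 1.
(This kind of state-tracing is the core of the pumping-lemma construction: with 6 states, pigeonhole forces a repeat within the first 6 steps.)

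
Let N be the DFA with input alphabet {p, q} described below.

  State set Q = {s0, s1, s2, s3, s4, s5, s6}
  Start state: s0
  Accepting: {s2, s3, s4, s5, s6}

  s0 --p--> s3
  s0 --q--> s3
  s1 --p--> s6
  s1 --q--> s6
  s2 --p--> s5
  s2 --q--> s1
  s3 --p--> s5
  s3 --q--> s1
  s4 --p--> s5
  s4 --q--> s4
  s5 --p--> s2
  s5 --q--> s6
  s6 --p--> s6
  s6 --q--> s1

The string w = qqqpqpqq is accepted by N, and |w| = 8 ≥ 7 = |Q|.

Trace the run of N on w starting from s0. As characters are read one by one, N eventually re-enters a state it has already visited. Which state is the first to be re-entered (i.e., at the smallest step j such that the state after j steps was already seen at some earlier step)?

State sequence: s0 -q-> s3 -q-> s1 -q-> s6 -p-> s6 -q-> s1 -p-> s6 -q-> s1 -q-> s6
First repeat at step 4: s6 was already visited.

The earliest repeat is at step j = 4: N is in s6, which it already visited at step i = 3.

s6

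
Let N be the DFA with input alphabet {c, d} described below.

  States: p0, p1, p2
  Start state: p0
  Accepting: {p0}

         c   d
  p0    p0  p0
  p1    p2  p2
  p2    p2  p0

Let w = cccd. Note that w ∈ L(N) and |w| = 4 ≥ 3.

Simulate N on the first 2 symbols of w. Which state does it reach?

State sequence: p0 -c-> p0 -c-> p0

After reading 2 characters, N is in state p0.

p0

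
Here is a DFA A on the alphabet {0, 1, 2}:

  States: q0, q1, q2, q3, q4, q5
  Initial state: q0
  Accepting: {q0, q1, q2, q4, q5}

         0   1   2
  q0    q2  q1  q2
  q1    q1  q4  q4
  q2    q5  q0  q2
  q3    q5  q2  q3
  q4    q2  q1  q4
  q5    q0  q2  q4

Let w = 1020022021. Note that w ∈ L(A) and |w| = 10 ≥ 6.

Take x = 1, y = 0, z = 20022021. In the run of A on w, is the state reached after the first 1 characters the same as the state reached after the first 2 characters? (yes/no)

Run of A on the first 2 characters of w = 1 0:
  step 0: q0  (start)
  step 1: q1  (read 1: q0→q1)
  step 2: q1  (read 0: q1→q1)

After x (step 1): q1. After xy (step 2): q1.
They match, so y = 0 drives A around a cycle from q1 back to itself; pumping y any number of times keeps A in q1 before reading z, and xyⁱz ∈ L(A) for every i ≥ 0.

yes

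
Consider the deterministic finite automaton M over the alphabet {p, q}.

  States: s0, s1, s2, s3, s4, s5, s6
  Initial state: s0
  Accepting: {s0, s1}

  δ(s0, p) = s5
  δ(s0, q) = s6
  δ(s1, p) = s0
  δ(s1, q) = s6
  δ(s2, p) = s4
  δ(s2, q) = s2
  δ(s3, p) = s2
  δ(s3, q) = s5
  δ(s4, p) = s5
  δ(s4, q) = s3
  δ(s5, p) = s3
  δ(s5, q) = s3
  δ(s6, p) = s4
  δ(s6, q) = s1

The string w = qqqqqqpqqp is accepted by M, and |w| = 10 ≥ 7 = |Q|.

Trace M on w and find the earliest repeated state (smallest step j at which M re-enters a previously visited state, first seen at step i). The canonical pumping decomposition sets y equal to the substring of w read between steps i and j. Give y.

qq

Run of M on w = q q q q q q p q q p:
  step 0: s0  (start)
  step 1: s6  (read q: s0→s6)
  step 2: s1  (read q: s6→s1)
  step 3: s6  (read q: s1→s6)   ← first repeat (s6 seen earlier)
  step 4: s1  (read q: s6→s1)
  step 5: s6  (read q: s1→s6)
  step 6: s1  (read q: s6→s1)
  step 7: s0  (read p: s1→s0)
  step 8: s6  (read q: s0→s6)
  step 9: s1  (read q: s6→s1)
  step 10: s0  (read p: s1→s0)

So i = 1, j = 3, giving x = w[0:1] = q, y = w[1:3] = qq, z = w[3:10] = qqqpqqp.
Check: |xy| = 3 ≤ 7 and |y| = 2 ≥ 1. Reading y takes M from s6 back to s6, so every xyⁱz is accepted.
With |Q| = 7, pigeonhole forces a state repeat no later than step 7; the substring read between the first and second visits to that state can be pumped.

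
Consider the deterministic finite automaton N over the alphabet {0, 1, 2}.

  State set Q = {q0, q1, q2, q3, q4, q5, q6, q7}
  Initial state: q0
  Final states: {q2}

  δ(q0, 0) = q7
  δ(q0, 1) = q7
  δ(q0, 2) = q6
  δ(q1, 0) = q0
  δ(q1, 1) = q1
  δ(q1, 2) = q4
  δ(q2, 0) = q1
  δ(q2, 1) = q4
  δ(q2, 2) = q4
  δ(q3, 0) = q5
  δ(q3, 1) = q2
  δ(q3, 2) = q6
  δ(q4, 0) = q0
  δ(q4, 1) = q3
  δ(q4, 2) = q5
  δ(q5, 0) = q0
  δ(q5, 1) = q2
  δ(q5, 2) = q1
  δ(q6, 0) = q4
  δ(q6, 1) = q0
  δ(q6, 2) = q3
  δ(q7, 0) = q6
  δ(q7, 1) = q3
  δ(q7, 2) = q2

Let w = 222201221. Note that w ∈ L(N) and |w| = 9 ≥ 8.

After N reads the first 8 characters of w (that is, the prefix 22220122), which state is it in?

q5

State sequence: q0 -2-> q6 -2-> q3 -2-> q6 -2-> q3 -0-> q5 -1-> q2 -2-> q4 -2-> q5

After reading 8 characters, N is in state q5.
(This kind of state-tracing is the core of the pumping-lemma construction: with 8 states, pigeonhole forces a repeat within the first 8 steps.)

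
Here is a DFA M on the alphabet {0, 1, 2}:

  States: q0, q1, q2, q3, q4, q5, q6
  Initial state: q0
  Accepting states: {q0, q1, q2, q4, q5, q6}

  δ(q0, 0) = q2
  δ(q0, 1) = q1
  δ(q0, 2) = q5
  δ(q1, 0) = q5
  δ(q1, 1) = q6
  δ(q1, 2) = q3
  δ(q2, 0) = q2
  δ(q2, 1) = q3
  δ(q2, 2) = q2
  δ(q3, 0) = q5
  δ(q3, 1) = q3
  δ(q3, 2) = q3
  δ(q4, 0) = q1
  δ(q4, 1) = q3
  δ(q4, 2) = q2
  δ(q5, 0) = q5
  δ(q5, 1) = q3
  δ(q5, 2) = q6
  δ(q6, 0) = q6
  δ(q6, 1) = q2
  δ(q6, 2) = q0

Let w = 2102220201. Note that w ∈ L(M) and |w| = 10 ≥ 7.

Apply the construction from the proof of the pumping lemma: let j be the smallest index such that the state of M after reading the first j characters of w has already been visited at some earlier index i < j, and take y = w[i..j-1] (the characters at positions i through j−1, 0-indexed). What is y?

10

State sequence: q0 -2-> q5 -1-> q3 -0-> q5 -2-> q6 -2-> q0 -2-> q5 -0-> q5 -2-> q6 -0-> q6 -1-> q2
First repeat at step 3: q5 was already visited.

So i = 1, j = 3, giving x = w[0:1] = 2, y = w[1:3] = 10, z = w[3:10] = 2220201.
Check: |xy| = 3 ≤ 7 and |y| = 2 ≥ 1. Reading y takes M from q5 back to q5, so every xyⁱz is accepted.
Pumping length from the standard proof: p = 7 (the number of states). The repeated state found above gives |xy| = j ≤ 7 and |y| = j − i ≥ 1.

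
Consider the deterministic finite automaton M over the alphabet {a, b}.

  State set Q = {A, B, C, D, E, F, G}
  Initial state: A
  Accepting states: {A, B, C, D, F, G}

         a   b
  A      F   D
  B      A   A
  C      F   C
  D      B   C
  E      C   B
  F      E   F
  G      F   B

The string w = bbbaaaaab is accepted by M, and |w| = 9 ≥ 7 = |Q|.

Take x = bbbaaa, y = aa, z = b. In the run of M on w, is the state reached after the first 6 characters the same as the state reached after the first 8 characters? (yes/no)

no

Run of M on the first 8 characters of w = b b b a a a a a:
  step 0: A  (start)
  step 1: D  (read b: A→D)
  step 2: C  (read b: D→C)
  step 3: C  (read b: C→C)
  step 4: F  (read a: C→F)
  step 5: E  (read a: F→E)
  step 6: C  (read a: E→C)
  step 7: F  (read a: C→F)
  step 8: E  (read a: F→E)

After x (step 6): C. After xy (step 8): E.
They differ (C ≠ E), so y is not a cycle from the state after x; this split is not the one the pumping-lemma construction produces, and pumping y need not keep the string in L(M).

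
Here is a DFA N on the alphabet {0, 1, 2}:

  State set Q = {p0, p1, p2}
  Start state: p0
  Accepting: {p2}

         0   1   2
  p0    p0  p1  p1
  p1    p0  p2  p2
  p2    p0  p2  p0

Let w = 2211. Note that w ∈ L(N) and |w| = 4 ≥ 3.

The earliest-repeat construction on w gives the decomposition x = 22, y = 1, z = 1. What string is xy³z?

xy^3z = 22·1·1·1·1 = 221111.
Reading y = 1 takes N from p2 back to p2, so after x·y·y·y the machine is still in p2, and z then leads to the accepting state p2. Hence 221111 ∈ L(N).

221111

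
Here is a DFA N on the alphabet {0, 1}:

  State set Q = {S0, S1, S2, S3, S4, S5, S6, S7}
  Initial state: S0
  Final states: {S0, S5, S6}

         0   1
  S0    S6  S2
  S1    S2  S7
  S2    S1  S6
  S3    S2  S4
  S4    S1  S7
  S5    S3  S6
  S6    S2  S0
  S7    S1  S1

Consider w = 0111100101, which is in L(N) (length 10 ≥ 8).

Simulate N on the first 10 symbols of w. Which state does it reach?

S6

Run of N on the first 10 characters of w = 0 1 1 1 1 0 0 1 0 1:
  step 0: S0  (start)
  step 1: S6  (read 0: S0→S6)
  step 2: S0  (read 1: S6→S0)
  step 3: S2  (read 1: S0→S2)
  step 4: S6  (read 1: S2→S6)
  step 5: S0  (read 1: S6→S0)
  step 6: S6  (read 0: S0→S6)
  step 7: S2  (read 0: S6→S2)
  step 8: S6  (read 1: S2→S6)
  step 9: S2  (read 0: S6→S2)
  step 10: S6  (read 1: S2→S6)

After reading 10 characters, N is in state S6.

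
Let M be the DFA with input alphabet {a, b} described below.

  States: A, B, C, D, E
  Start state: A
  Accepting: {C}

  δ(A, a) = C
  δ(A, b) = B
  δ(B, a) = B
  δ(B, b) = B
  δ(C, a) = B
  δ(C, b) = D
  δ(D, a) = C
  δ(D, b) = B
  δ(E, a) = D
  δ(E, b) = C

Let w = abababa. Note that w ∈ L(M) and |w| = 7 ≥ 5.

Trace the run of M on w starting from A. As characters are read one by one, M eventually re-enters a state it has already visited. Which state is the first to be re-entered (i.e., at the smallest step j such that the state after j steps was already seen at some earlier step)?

C

Run of M on w = a b a b a b a:
  step 0: A  (start)
  step 1: C  (read a: A→C)
  step 2: D  (read b: C→D)
  step 3: C  (read a: D→C)   ← first repeat (C seen earlier)
  step 4: D  (read b: C→D)
  step 5: C  (read a: D→C)
  step 6: D  (read b: C→D)
  step 7: C  (read a: D→C)

The earliest repeat is at step j = 3: M is in C, which it already visited at step i = 1.
Since M has 5 states, any run of length ≥ 5 visits 5+1 states, so by pigeonhole some state repeats within the first 5 steps — that repeat gives the pumpable loop.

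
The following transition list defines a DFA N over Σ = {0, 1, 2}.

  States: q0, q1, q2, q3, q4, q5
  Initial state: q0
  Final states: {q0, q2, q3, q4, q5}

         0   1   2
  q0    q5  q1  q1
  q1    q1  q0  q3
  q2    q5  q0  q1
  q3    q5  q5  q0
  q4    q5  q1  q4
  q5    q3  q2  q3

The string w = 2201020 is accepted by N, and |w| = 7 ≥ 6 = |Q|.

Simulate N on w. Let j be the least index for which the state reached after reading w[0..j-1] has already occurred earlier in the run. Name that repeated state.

q5

State sequence: q0 -2-> q1 -2-> q3 -0-> q5 -1-> q2 -0-> q5 -2-> q3 -0-> q5
First repeat at step 5: q5 was already visited.

The earliest repeat is at step j = 5: N is in q5, which it already visited at step i = 3.
Pumping length from the standard proof: p = 6 (the number of states). The repeated state found above gives |xy| = j ≤ 6 and |y| = j − i ≥ 1.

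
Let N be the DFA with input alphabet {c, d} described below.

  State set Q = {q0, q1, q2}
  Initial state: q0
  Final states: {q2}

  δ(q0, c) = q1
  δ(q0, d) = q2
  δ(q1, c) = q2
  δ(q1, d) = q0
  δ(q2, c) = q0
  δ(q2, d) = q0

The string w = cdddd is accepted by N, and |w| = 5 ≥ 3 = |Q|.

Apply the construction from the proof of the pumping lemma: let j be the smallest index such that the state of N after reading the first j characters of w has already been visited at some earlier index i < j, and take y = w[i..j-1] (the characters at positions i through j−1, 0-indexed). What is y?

cd

State sequence: q0 -c-> q1 -d-> q0 -d-> q2 -d-> q0 -d-> q2
First repeat at step 2: q0 was already visited.

So i = 0, j = 2, giving x = w[0:0] = ε, y = w[0:2] = cd, z = w[2:5] = ddd.
Check: |xy| = 2 ≤ 3 and |y| = 2 ≥ 1. Reading y takes N from q0 back to q0, so every xyⁱz is accepted.
Pumping length from the standard proof: p = 3 (the number of states). The repeated state found above gives |xy| = j ≤ 3 and |y| = j − i ≥ 1.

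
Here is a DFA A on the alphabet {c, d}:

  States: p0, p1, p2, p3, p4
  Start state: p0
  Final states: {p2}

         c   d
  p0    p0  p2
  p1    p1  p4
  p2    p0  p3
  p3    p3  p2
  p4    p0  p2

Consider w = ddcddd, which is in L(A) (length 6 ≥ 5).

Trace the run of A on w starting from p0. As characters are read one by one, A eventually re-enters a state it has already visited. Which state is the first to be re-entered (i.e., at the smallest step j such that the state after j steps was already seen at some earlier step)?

Run of A on w = d d c d d d:
  step 0: p0  (start)
  step 1: p2  (read d: p0→p2)
  step 2: p3  (read d: p2→p3)
  step 3: p3  (read c: p3→p3)   ← first repeat (p3 seen earlier)
  step 4: p2  (read d: p3→p2)
  step 5: p3  (read d: p2→p3)
  step 6: p2  (read d: p3→p2)

The earliest repeat is at step j = 3: A is in p3, which it already visited at step i = 2.

p3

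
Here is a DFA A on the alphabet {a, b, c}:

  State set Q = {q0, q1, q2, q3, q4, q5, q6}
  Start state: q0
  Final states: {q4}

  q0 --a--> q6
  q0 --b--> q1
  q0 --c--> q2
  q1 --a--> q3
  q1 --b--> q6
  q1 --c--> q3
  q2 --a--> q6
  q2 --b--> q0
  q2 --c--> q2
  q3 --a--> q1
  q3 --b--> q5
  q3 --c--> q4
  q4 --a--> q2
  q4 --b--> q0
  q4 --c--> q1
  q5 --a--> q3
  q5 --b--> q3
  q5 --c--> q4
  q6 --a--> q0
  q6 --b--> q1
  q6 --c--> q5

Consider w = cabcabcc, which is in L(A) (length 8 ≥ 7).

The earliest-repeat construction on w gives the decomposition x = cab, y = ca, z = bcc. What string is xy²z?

xy^2z = cab·ca·ca·bcc = cabcacabcc.
Reading y = ca takes A from q1 back to q1, so after x·y·y the machine is still in q1, and z then leads to the accepting state q4. Hence cabcacabcc ∈ L(A).

cabcacabcc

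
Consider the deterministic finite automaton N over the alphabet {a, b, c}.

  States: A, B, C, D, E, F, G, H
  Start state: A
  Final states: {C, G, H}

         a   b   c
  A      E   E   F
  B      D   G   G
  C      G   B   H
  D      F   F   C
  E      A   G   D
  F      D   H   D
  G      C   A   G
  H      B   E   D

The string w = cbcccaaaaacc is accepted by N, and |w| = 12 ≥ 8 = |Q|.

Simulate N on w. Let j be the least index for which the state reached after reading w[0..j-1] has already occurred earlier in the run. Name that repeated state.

State sequence: A -c-> F -b-> H -c-> D -c-> C -c-> H -a-> B -a-> D -a-> F -a-> D -a-> F -c-> D -c-> C
First repeat at step 5: H was already visited.

The earliest repeat is at step j = 5: N is in H, which it already visited at step i = 2.

H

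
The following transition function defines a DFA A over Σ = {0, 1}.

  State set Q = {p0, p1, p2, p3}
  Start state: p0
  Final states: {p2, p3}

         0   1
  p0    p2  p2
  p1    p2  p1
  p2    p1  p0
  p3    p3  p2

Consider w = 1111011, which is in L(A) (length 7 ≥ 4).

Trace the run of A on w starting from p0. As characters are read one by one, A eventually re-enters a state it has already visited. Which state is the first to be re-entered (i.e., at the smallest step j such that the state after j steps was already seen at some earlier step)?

Run of A on w = 1 1 1 1 0 1 1:
  step 0: p0  (start)
  step 1: p2  (read 1: p0→p2)
  step 2: p0  (read 1: p2→p0)   ← first repeat (p0 seen earlier)
  step 3: p2  (read 1: p0→p2)
  step 4: p0  (read 1: p2→p0)
  step 5: p2  (read 0: p0→p2)
  step 6: p0  (read 1: p2→p0)
  step 7: p2  (read 1: p0→p2)

The earliest repeat is at step j = 2: A is in p0, which it already visited at step i = 0.
Since A has 4 states, any run of length ≥ 4 visits 4+1 states, so by pigeonhole some state repeats within the first 4 steps — that repeat gives the pumpable loop.

p0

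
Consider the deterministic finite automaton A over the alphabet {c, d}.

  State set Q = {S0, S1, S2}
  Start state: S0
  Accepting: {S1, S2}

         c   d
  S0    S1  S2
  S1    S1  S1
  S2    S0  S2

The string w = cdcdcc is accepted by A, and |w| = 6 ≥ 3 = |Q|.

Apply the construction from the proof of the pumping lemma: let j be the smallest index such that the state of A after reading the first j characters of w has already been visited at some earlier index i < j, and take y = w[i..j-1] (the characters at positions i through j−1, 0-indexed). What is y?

Run of A on w = c d c d c c:
  step 0: S0  (start)
  step 1: S1  (read c: S0→S1)
  step 2: S1  (read d: S1→S1)   ← first repeat (S1 seen earlier)
  step 3: S1  (read c: S1→S1)
  step 4: S1  (read d: S1→S1)
  step 5: S1  (read c: S1→S1)
  step 6: S1  (read c: S1→S1)

So i = 1, j = 2, giving x = w[0:1] = c, y = w[1:2] = d, z = w[2:6] = cdcc.
Check: |xy| = 2 ≤ 3 and |y| = 1 ≥ 1. Reading y takes A from S1 back to S1, so every xyⁱz is accepted.

d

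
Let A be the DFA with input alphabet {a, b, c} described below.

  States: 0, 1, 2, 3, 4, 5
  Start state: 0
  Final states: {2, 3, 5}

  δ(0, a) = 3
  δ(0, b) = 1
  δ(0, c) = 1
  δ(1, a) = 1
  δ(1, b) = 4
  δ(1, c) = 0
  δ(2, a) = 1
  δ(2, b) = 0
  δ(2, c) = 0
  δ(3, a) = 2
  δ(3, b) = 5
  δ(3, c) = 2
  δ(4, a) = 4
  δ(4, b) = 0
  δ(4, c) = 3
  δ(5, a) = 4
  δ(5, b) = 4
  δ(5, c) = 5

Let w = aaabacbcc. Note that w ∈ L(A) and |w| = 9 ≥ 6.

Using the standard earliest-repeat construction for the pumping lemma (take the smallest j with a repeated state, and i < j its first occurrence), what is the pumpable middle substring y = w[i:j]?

Run of A on w = a a a b a c b c c:
  step 0: 0  (start)
  step 1: 3  (read a: 0→3)
  step 2: 2  (read a: 3→2)
  step 3: 1  (read a: 2→1)
  step 4: 4  (read b: 1→4)
  step 5: 4  (read a: 4→4)   ← first repeat (4 seen earlier)
  step 6: 3  (read c: 4→3)
  step 7: 5  (read b: 3→5)
  step 8: 5  (read c: 5→5)
  step 9: 5  (read c: 5→5)

So i = 4, j = 5, giving x = w[0:4] = aaab, y = w[4:5] = a, z = w[5:9] = cbcc.
Check: |xy| = 5 ≤ 6 and |y| = 1 ≥ 1. Reading y takes A from 4 back to 4, so every xyⁱz is accepted.
Since A has 6 states, any run of length ≥ 6 visits 6+1 states, so by pigeonhole some state repeats within the first 6 steps — that repeat gives the pumpable loop.

a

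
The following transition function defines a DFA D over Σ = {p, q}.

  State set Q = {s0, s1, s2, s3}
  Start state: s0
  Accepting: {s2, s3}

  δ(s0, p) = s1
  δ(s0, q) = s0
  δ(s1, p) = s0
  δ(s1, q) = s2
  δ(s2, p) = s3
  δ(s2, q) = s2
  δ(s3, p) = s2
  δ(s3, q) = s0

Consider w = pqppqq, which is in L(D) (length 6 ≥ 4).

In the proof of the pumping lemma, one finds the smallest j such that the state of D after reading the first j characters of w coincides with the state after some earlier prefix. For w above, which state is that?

s2

Run of D on w = p q p p q q:
  step 0: s0  (start)
  step 1: s1  (read p: s0→s1)
  step 2: s2  (read q: s1→s2)
  step 3: s3  (read p: s2→s3)
  step 4: s2  (read p: s3→s2)   ← first repeat (s2 seen earlier)
  step 5: s2  (read q: s2→s2)
  step 6: s2  (read q: s2→s2)

The earliest repeat is at step j = 4: D is in s2, which it already visited at step i = 2.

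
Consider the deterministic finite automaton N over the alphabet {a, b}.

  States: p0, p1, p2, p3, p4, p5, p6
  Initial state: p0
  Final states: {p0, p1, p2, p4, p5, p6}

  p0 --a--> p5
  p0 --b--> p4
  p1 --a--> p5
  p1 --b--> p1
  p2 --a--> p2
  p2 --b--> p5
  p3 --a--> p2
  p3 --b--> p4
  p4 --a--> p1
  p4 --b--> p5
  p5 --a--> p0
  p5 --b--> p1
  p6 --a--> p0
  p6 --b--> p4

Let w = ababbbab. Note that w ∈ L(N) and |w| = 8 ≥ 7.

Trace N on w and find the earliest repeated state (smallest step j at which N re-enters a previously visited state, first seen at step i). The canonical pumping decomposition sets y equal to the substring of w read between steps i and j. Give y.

ba

State sequence: p0 -a-> p5 -b-> p1 -a-> p5 -b-> p1 -b-> p1 -b-> p1 -a-> p5 -b-> p1
First repeat at step 3: p5 was already visited.

So i = 1, j = 3, giving x = w[0:1] = a, y = w[1:3] = ba, z = w[3:8] = bbbab.
Check: |xy| = 3 ≤ 7 and |y| = 2 ≥ 1. Reading y takes N from p5 back to p5, so every xyⁱz is accepted.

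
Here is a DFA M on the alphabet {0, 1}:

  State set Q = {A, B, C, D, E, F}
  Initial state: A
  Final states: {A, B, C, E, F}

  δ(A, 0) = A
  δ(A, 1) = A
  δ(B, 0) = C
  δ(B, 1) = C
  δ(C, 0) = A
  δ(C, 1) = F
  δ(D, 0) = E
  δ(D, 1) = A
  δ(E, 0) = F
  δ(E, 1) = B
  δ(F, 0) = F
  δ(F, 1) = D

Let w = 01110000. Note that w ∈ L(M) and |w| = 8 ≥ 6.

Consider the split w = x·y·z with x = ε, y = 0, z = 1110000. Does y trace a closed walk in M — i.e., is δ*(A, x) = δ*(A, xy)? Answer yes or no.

yes

Run of M on the first 1 characters of w = 0:
  step 0: A  (start)
  step 1: A  (read 0: A→A)

After x (step 0): A. After xy (step 1): A.
They match, so y = 0 drives M around a cycle from A back to itself; pumping y any number of times keeps M in A before reading z, and xyⁱz ∈ L(M) for every i ≥ 0.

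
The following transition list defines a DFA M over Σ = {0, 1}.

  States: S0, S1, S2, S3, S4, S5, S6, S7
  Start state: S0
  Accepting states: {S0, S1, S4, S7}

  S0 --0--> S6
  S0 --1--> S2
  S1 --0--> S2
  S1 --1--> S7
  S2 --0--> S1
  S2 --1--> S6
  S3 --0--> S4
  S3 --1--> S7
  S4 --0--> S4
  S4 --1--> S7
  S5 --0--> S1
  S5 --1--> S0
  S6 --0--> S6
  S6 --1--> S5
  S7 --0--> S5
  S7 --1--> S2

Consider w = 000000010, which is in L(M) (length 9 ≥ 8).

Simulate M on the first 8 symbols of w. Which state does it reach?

S5

Run of M on the first 8 characters of w = 0 0 0 0 0 0 0 1:
  step 0: S0  (start)
  step 1: S6  (read 0: S0→S6)
  step 2: S6  (read 0: S6→S6)
  step 3: S6  (read 0: S6→S6)
  step 4: S6  (read 0: S6→S6)
  step 5: S6  (read 0: S6→S6)
  step 6: S6  (read 0: S6→S6)
  step 7: S6  (read 0: S6→S6)
  step 8: S5  (read 1: S6→S5)

After reading 8 characters, M is in state S5.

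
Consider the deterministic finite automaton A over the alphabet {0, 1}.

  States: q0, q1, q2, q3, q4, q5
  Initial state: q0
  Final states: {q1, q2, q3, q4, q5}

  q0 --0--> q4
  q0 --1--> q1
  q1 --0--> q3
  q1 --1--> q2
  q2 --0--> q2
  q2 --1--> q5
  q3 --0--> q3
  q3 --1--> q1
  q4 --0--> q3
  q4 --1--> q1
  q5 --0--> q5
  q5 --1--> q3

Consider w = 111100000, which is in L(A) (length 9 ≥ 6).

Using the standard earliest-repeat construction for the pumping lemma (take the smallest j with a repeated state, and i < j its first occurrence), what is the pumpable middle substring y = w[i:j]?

0

Run of A on w = 1 1 1 1 0 0 0 0 0:
  step 0: q0  (start)
  step 1: q1  (read 1: q0→q1)
  step 2: q2  (read 1: q1→q2)
  step 3: q5  (read 1: q2→q5)
  step 4: q3  (read 1: q5→q3)
  step 5: q3  (read 0: q3→q3)   ← first repeat (q3 seen earlier)
  step 6: q3  (read 0: q3→q3)
  step 7: q3  (read 0: q3→q3)
  step 8: q3  (read 0: q3→q3)
  step 9: q3  (read 0: q3→q3)

So i = 4, j = 5, giving x = w[0:4] = 1111, y = w[4:5] = 0, z = w[5:9] = 0000.
Check: |xy| = 5 ≤ 6 and |y| = 1 ≥ 1. Reading y takes A from q3 back to q3, so every xyⁱz is accepted.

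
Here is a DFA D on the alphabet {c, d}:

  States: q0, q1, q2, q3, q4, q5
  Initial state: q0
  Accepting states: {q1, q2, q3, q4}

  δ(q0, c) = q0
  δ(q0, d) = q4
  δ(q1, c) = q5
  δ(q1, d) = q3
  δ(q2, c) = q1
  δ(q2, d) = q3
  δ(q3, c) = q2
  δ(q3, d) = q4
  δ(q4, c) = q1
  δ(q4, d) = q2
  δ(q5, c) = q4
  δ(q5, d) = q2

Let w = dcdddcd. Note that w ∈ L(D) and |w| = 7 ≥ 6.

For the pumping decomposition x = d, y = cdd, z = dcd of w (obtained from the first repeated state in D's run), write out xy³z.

dcddcddcdddcd

xy^3z = d·cdd·cdd·cdd·dcd = dcddcddcdddcd.
Reading y = cdd takes D from q4 back to q4, so after x·y·y·y the machine is still in q4, and z then leads to the accepting state q3. Hence dcddcddcdddcd ∈ L(D).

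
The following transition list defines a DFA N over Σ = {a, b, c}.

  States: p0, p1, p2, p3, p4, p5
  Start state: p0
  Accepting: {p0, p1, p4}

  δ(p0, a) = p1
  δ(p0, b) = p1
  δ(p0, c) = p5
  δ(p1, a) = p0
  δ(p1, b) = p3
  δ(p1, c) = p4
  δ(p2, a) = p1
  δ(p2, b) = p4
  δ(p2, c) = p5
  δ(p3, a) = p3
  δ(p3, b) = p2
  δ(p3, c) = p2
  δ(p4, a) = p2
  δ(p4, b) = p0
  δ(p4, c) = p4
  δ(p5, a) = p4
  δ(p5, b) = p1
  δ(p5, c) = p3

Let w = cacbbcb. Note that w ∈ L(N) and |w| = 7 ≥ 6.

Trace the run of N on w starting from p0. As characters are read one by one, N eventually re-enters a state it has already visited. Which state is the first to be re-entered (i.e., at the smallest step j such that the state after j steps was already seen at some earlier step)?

State sequence: p0 -c-> p5 -a-> p4 -c-> p4 -b-> p0 -b-> p1 -c-> p4 -b-> p0
First repeat at step 3: p4 was already visited.

The earliest repeat is at step j = 3: N is in p4, which it already visited at step i = 2.

p4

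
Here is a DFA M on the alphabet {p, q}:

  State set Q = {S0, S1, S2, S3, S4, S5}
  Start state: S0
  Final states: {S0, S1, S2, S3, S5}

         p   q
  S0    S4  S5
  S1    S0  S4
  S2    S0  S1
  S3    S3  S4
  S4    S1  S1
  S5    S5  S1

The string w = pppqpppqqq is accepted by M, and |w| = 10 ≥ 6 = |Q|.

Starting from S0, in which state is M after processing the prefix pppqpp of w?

Run of M on the first 6 characters of w = p p p q p p:
  step 0: S0  (start)
  step 1: S4  (read p: S0→S4)
  step 2: S1  (read p: S4→S1)
  step 3: S0  (read p: S1→S0)
  step 4: S5  (read q: S0→S5)
  step 5: S5  (read p: S5→S5)
  step 6: S5  (read p: S5→S5)

After reading 6 characters, M is in state S5.
(This kind of state-tracing is the core of the pumping-lemma construction: with 6 states, pigeonhole forces a repeat within the first 6 steps.)

S5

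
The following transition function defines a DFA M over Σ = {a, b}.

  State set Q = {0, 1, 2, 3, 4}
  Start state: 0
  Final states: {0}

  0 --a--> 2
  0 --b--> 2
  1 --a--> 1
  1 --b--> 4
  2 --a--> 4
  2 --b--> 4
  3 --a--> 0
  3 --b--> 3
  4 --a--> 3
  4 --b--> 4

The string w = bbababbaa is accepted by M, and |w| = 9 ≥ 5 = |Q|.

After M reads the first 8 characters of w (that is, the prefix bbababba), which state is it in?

3

State sequence: 0 -b-> 2 -b-> 4 -a-> 3 -b-> 3 -a-> 0 -b-> 2 -b-> 4 -a-> 3

After reading 8 characters, M is in state 3.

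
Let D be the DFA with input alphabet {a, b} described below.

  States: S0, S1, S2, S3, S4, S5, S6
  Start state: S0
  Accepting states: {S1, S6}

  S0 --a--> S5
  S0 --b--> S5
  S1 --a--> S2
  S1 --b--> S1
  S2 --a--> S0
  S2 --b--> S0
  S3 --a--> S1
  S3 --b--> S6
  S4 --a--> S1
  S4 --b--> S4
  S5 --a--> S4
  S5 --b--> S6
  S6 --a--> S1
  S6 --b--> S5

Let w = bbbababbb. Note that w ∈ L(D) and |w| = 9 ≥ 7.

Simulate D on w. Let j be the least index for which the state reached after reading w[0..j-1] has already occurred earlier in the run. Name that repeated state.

S5

Run of D on w = b b b a b a b b b:
  step 0: S0  (start)
  step 1: S5  (read b: S0→S5)
  step 2: S6  (read b: S5→S6)
  step 3: S5  (read b: S6→S5)   ← first repeat (S5 seen earlier)
  step 4: S4  (read a: S5→S4)
  step 5: S4  (read b: S4→S4)
  step 6: S1  (read a: S4→S1)
  step 7: S1  (read b: S1→S1)
  step 8: S1  (read b: S1→S1)
  step 9: S1  (read b: S1→S1)

The earliest repeat is at step j = 3: D is in S5, which it already visited at step i = 1.
The DFA has 7 states, so the proof of the pumping lemma guarantees a repeated state among the first 7+1 visited; the segment between the two visits is the pumpable y.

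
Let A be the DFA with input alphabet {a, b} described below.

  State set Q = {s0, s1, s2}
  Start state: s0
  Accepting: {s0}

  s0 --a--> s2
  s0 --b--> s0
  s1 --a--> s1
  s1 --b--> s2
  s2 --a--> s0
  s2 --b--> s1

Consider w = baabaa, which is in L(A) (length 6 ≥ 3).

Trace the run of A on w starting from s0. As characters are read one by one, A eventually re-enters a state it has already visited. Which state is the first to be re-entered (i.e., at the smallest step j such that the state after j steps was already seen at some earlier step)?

Run of A on w = b a a b a a:
  step 0: s0  (start)
  step 1: s0  (read b: s0→s0)   ← first repeat (s0 seen earlier)
  step 2: s2  (read a: s0→s2)
  step 3: s0  (read a: s2→s0)
  step 4: s0  (read b: s0→s0)
  step 5: s2  (read a: s0→s2)
  step 6: s0  (read a: s2→s0)

The earliest repeat is at step j = 1: A is in s0, which it already visited at step i = 0.
With |Q| = 3, pigeonhole forces a state repeat no later than step 3; the substring read between the first and second visits to that state can be pumped.

s0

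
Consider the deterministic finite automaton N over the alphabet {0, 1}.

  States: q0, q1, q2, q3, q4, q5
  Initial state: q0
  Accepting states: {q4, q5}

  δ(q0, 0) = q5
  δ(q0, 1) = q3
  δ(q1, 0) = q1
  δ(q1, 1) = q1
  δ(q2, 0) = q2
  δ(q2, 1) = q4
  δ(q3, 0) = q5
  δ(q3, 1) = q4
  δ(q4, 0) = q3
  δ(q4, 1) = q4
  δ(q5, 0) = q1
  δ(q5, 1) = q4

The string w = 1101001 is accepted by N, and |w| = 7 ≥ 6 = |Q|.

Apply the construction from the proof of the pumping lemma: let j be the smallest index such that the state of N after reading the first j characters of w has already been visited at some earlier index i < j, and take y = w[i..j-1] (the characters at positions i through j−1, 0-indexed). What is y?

State sequence: q0 -1-> q3 -1-> q4 -0-> q3 -1-> q4 -0-> q3 -0-> q5 -1-> q4
First repeat at step 3: q3 was already visited.

So i = 1, j = 3, giving x = w[0:1] = 1, y = w[1:3] = 10, z = w[3:7] = 1001.
Check: |xy| = 3 ≤ 6 and |y| = 2 ≥ 1. Reading y takes N from q3 back to q3, so every xyⁱz is accepted.

10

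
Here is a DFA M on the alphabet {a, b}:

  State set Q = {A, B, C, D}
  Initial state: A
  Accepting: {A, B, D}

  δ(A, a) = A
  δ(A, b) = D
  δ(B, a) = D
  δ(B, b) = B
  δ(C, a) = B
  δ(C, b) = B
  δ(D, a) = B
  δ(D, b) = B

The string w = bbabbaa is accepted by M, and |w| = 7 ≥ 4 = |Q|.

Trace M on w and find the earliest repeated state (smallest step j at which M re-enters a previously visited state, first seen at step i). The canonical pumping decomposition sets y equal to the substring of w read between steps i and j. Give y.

ba

Run of M on w = b b a b b a a:
  step 0: A  (start)
  step 1: D  (read b: A→D)
  step 2: B  (read b: D→B)
  step 3: D  (read a: B→D)   ← first repeat (D seen earlier)
  step 4: B  (read b: D→B)
  step 5: B  (read b: B→B)
  step 6: D  (read a: B→D)
  step 7: B  (read a: D→B)

So i = 1, j = 3, giving x = w[0:1] = b, y = w[1:3] = ba, z = w[3:7] = bbaa.
Check: |xy| = 3 ≤ 4 and |y| = 2 ≥ 1. Reading y takes M from D back to D, so every xyⁱz is accepted.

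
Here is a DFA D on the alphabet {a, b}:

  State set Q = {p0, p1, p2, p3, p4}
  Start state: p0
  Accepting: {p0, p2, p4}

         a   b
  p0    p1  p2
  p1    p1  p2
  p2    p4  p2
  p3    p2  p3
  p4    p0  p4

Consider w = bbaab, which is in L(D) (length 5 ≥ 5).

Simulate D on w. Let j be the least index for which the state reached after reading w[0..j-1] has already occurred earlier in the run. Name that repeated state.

p2

State sequence: p0 -b-> p2 -b-> p2 -a-> p4 -a-> p0 -b-> p2
First repeat at step 2: p2 was already visited.

The earliest repeat is at step j = 2: D is in p2, which it already visited at step i = 1.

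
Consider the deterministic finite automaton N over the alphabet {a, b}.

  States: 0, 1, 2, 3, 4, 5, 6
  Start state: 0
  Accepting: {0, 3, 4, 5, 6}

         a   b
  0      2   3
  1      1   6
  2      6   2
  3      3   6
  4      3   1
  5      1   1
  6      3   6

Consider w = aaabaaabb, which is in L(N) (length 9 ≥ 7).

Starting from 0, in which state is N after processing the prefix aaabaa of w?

3

Run of N on the first 6 characters of w = a a a b a a:
  step 0: 0  (start)
  step 1: 2  (read a: 0→2)
  step 2: 6  (read a: 2→6)
  step 3: 3  (read a: 6→3)
  step 4: 6  (read b: 3→6)
  step 5: 3  (read a: 6→3)
  step 6: 3  (read a: 3→3)

After reading 6 characters, N is in state 3.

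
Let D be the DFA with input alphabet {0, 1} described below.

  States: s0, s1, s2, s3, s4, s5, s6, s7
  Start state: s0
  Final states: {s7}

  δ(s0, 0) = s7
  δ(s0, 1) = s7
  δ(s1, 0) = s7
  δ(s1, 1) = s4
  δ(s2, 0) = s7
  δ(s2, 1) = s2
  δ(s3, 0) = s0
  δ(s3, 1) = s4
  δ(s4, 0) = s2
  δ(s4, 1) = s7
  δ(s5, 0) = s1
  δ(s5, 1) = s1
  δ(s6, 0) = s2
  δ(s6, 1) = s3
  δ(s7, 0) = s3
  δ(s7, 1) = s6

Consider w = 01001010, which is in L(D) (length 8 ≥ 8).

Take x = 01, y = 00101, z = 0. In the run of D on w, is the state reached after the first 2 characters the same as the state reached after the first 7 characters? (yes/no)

no

Run of D on the first 7 characters of w = 0 1 0 0 1 0 1:
  step 0: s0  (start)
  step 1: s7  (read 0: s0→s7)
  step 2: s6  (read 1: s7→s6)
  step 3: s2  (read 0: s6→s2)
  step 4: s7  (read 0: s2→s7)
  step 5: s6  (read 1: s7→s6)
  step 6: s2  (read 0: s6→s2)
  step 7: s2  (read 1: s2→s2)

After x (step 2): s6. After xy (step 7): s2.
They differ (s6 ≠ s2), so y is not a cycle from the state after x; this split is not the one the pumping-lemma construction produces, and pumping y need not keep the string in L(D).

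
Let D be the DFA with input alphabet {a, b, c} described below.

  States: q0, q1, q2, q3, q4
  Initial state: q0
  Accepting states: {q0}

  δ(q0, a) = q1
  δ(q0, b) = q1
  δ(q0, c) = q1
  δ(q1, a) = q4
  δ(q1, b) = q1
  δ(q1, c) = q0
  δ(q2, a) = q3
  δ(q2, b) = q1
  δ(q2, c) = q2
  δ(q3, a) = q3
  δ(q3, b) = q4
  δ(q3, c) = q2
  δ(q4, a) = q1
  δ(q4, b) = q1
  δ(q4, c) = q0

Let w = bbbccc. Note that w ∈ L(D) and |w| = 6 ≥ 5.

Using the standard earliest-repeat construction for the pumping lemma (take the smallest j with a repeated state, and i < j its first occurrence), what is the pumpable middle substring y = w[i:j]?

State sequence: q0 -b-> q1 -b-> q1 -b-> q1 -c-> q0 -c-> q1 -c-> q0
First repeat at step 2: q1 was already visited.

So i = 1, j = 2, giving x = w[0:1] = b, y = w[1:2] = b, z = w[2:6] = bccc.
Check: |xy| = 2 ≤ 5 and |y| = 1 ≥ 1. Reading y takes D from q1 back to q1, so every xyⁱz is accepted.

b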